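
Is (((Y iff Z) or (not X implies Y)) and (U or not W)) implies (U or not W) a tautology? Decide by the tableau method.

Assume the negation and expand:
Initial set: {not ((((Y iff Z) or (not X implies Y)) and (U or not W)) implies (U or not W))}.
not ((((Y iff Z) or (not X implies Y)) and (U or not W)) implies (U or not W)): α-rule — add (((Y iff Z) or (not X implies Y)) and (U or not W)), not (U or not W).
(((Y iff Z) or (not X implies Y)) and (U or not W)): α-rule — add ((Y iff Z) or (not X implies Y)), (U or not W).
not (U or not W): α-rule — add not U, not not W.
((Y iff Z) or (not X implies Y)): β-rule — branch into (Y iff Z)  //  (not X implies Y).
  branch 1 (add (Y iff Z)):
    (U or not W): β-rule — branch into U  //  not W.
      branch 1.1 (add U):
        × closes — contains both U and not U.
      branch 1.2 (add not W):
        × closes — contains both W and not W.
  branch 2 (add (not X implies Y)):
    (U or not W): β-rule — branch into U  //  not W.
      branch 2.1 (add U):
        × closes — contains both U and not U.
      branch 2.2 (add not W):
        × closes — contains both W and not W.
All 4 branches close.
Every branch closed, so the negation is unsatisfiable and the formula is valid.

Valid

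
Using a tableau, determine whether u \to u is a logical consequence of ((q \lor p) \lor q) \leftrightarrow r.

Yes

Initial set: {(((q \lor p) \lor q) \leftrightarrow r); \lnot (u \to u)}.
\lnot (u \to u): α-rule — add u, \lnot u.
× closes — contains both u and \lnot u.
All 1 branch closes.
Every branch closed, so the premises entail the conclusion.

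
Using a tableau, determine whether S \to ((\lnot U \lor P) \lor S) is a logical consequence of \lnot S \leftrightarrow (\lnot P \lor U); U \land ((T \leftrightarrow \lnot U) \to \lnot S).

Yes

Initial set: {(\lnot S \leftrightarrow (\lnot P \lor U)); (U \land ((T \leftrightarrow \lnot U) \to \lnot S)); \lnot (S \to ((\lnot U \lor P) \lor S))}.
(U \land ((T \leftrightarrow \lnot U) \to \lnot S)): α-rule — add U, ((T \leftrightarrow \lnot U) \to \lnot S).
\lnot (S \to ((\lnot U \lor P) \lor S)): α-rule — add S, \lnot ((\lnot U \lor P) \lor S).
\lnot ((\lnot U \lor P) \lor S): α-rule — add \lnot (\lnot U \lor P), \lnot S.
× closes — contains both S and \lnot S.
All 1 branch closes.
Every branch closed, so the premises entail the conclusion.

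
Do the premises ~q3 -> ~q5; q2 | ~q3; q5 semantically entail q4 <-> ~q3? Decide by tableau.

Initial set: {(~q3 -> ~q5); (q2 | ~q3); q5; ~(q4 <-> ~q3)}.
(~q3 -> ~q5): β-rule — branch into ~~q3  //  ~q5.
  branch 1 (add ~~q3):
    (q2 | ~q3): β-rule — branch into q2  //  ~q3.
      branch 1.1 (add q2):
        ~(q4 <-> ~q3): β-rule — branch into q4, ~~q3  //  ~q4, ~q3.
          branch 1.1.1 (add q4, ~~q3):
            ○ open, literals {q2=T, q3=T, q4=T, q5=T}.
          branch 1.1.2 (add ~q4, ~q3):
            × closes — contains both q3 and ~q3.
      branch 1.2 (add ~q3):
        × closes — contains both q3 and ~q3.
  branch 2 (add ~q5):
    × closes — contains both q5 and ~q5.
3 branches closed, 1 open.
An open branch gives a countermodel: q2=T, q3=T, q4=T, q5=T (unmentioned atoms arbitrary); the premises hold there but the conclusion fails.

No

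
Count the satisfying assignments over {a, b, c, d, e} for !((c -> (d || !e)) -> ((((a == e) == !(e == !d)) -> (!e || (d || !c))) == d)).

Initial set: {T !((c -> (d || !e)) -> ((((a == e) == !(e == !d)) -> (!e || (d || !c))) == d))}.
T !((c -> (d || !e)) -> ((((a == e) == !(e == !d)) -> (!e || (d || !c))) == d)): α-rule — add T (c -> (d || !e)), F ((((a == e) == !(e == !d)) -> (!e || (d || !c))) == d).
T (c -> (d || !e)): β-rule — branch into F c  //  T (d || !e).
  branch 1 (add F c):
    F ((((a == e) == !(e == !d)) -> (!e || (d || !c))) == d): β-rule — branch into T (((a == e) == !(e == !d)) -> (!e || (d || !c))), F d  //  F (((a == e) == !(e == !d)) -> (!e || (d || !c))), T d.
      branch 1.1 (add T (((a == e) == !(e == !d)) -> (!e || (d || !c))), F d):
        T (((a == e) == !(e == !d)) -> (!e || (d || !c))): β-rule — branch into F ((a == e) == !(e == !d))  //  T (!e || (d || !c)).
          branch 1.1.1 (add F ((a == e) == !(e == !d))):
            F ((a == e) == !(e == !d)): β-rule — branch into T (a == e), F !(e == !d)  //  F (a == e), T !(e == !d).
              branch 1.1.1.1 (add T (a == e), F !(e == !d)):
                T (a == e): β-rule — branch into T a, T e  //  F a, F e.
                  branch 1.1.1.1.1 (add T a, T e):
                    F !(e == !d): β-rule — branch into T e, T !d  //  F e, F !d.
                      branch 1.1.1.1.1.1 (add T e, T !d):
                        ○ open, literals {a=T, c=F, d=F, e=T}.
                      branch 1.1.1.1.1.2 (add F e, F !d):
                        × closes — contains both e and !e.
                  branch 1.1.1.1.2 (add F a, F e):
                    F !(e == !d): β-rule — branch into T e, T !d  //  F e, F !d.
                      branch 1.1.1.1.2.1 (add T e, T !d):
                        × closes — contains both e and !e.
                      branch 1.1.1.1.2.2 (add F e, F !d):
                        × closes — contains both d and !d.
              branch 1.1.1.2 (add F (a == e), T !(e == !d)):
                F (a == e): β-rule — branch into T a, F e  //  F a, T e.
                  branch 1.1.1.2.1 (add T a, F e):
                    T !(e == !d): β-rule — branch into T e, F !d  //  F e, T !d.
                      branch 1.1.1.2.1.1 (add T e, F !d):
                        × closes — contains both e and !e.
                      branch 1.1.1.2.1.2 (add F e, T !d):
                        ○ open, literals {a=T, c=F, d=F, e=F}.
                  branch 1.1.1.2.2 (add F a, T e):
                    T !(e == !d): β-rule — branch into T e, F !d  //  F e, T !d.
                      branch 1.1.1.2.2.1 (add T e, F !d):
                        × closes — contains both d and !d.
                      branch 1.1.1.2.2.2 (add F e, T !d):
                        × closes — contains both e and !e.
          branch 1.1.2 (add T (!e || (d || !c))):
            T (!e || (d || !c)): β-rule — branch into T !e  //  T (d || !c).
              branch 1.1.2.1 (add T !e):
                ○ open, literals {c=F, d=F, e=F}.
              branch 1.1.2.2 (add T (d || !c)):
                T (d || !c): β-rule — branch into T d  //  T !c.
                  branch 1.1.2.2.1 (add T d):
                    × closes — contains both d and !d.
                  branch 1.1.2.2.2 (add T !c):
                    ○ open, literals {c=F, d=F}.
      branch 1.2 (add F (((a == e) == !(e == !d)) -> (!e || (d || !c))), T d):
        F (((a == e) == !(e == !d)) -> (!e || (d || !c))): α-rule — add T ((a == e) == !(e == !d)), F (!e || (d || !c)).
        F (!e || (d || !c)): α-rule — add F !e, F (d || !c).
        F (d || !c): α-rule — add F d, F !c.
        × closes — contains both d and !d.
  branch 2 (add T (d || !e)):
    F ((((a == e) == !(e == !d)) -> (!e || (d || !c))) == d): β-rule — branch into T (((a == e) == !(e == !d)) -> (!e || (d || !c))), F d  //  F (((a == e) == !(e == !d)) -> (!e || (d || !c))), T d.
      branch 2.1 (add T (((a == e) == !(e == !d)) -> (!e || (d || !c))), F d):
        T (d || !e): β-rule — branch into T d  //  T !e.
          branch 2.1.1 (add T d):
            × closes — contains both d and !d.
          branch 2.1.2 (add T !e):
            T (((a == e) == !(e == !d)) -> (!e || (d || !c))): β-rule — branch into F ((a == e) == !(e == !d))  //  T (!e || (d || !c)).
              branch 2.1.2.1 (add F ((a == e) == !(e == !d))):
                F ((a == e) == !(e == !d)): β-rule — branch into T (a == e), F !(e == !d)  //  F (a == e), T !(e == !d).
                  branch 2.1.2.1.1 (add T (a == e), F !(e == !d)):
                    T (a == e): β-rule — branch into T a, T e  //  F a, F e.
                      branch 2.1.2.1.1.1 (add T a, T e):
                        × closes — contains both e and !e.
                      branch 2.1.2.1.1.2 (add F a, F e):
                        F !(e == !d): β-rule — branch into T e, T !d  //  F e, F !d.
                          branch 2.1.2.1.1.2.1 (add T e, T !d):
                            × closes — contains both e and !e.
                          branch 2.1.2.1.1.2.2 (add F e, F !d):
                            × closes — contains both d and !d.
                  branch 2.1.2.1.2 (add F (a == e), T !(e == !d)):
                    F (a == e): β-rule — branch into T a, F e  //  F a, T e.
                      branch 2.1.2.1.2.1 (add T a, F e):
                        T !(e == !d): β-rule — branch into T e, F !d  //  F e, T !d.
                          branch 2.1.2.1.2.1.1 (add T e, F !d):
                            × closes — contains both e and !e.
                          branch 2.1.2.1.2.1.2 (add F e, T !d):
                            ○ open, literals {a=T, d=F, e=F}.
                      branch 2.1.2.1.2.2 (add F a, T e):
                        × closes — contains both e and !e.
              branch 2.1.2.2 (add T (!e || (d || !c))):
                T (!e || (d || !c)): β-rule — branch into T !e  //  T (d || !c).
                  branch 2.1.2.2.1 (add T !e):
                    ○ open, literals {d=F, e=F}.
                  branch 2.1.2.2.2 (add T (d || !c)):
                    T (d || !c): β-rule — branch into T d  //  T !c.
                      branch 2.1.2.2.2.1 (add T d):
                        × closes — contains both d and !d.
                      branch 2.1.2.2.2.2 (add T !c):
                        ○ open, literals {c=F, d=F, e=F}.
      branch 2.2 (add F (((a == e) == !(e == !d)) -> (!e || (d || !c))), T d):
        F (((a == e) == !(e == !d)) -> (!e || (d || !c))): α-rule — add T ((a == e) == !(e == !d)), F (!e || (d || !c)).
        F (!e || (d || !c)): α-rule — add F !e, F (d || !c).
        F (d || !c): α-rule — add F d, F !c.
        × closes — contains both d and !d.
16 branches closed, 7 open.
Each open branch fixes some atoms; the unmentioned ones are free. Counting distinct full assignments: branch {a=T, c=F, d=F, e=T} (b) contributes 2 new; branch {a=T, c=F, d=F, e=F} (b) contributes 2 new; branch {c=F, d=F, e=F} (a, b) contributes 2 new; branch {c=F, d=F} (a, b, e) contributes 2 new; branch {a=T, d=F, e=F} (b, c) contributes 2 new; branch {d=F, e=F} (a, b, c) contributes 2 new; branch {c=F, d=F, e=F} (a, b) contributes 0 new. Total: 12.

12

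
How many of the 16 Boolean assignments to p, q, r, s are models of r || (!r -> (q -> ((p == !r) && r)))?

Initial set: {(r || (!r -> (q -> ((p == !r) && r))))}.
(r || (!r -> (q -> ((p == !r) && r)))): β-rule — branch into r  //  (!r -> (q -> ((p == !r) && r))).
  branch 1 (add r):
    ○ open, literals {r=true}.
  branch 2 (add (!r -> (q -> ((p == !r) && r)))):
    (!r -> (q -> ((p == !r) && r))): β-rule — branch into !!r  //  (q -> ((p == !r) && r)).
      branch 2.1 (add !!r):
        ○ open, literals {r=true}.
      branch 2.2 (add (q -> ((p == !r) && r))):
        (q -> ((p == !r) && r)): β-rule — branch into !q  //  ((p == !r) && r).
          branch 2.2.1 (add !q):
            ○ open, literals {q=false}.
          branch 2.2.2 (add ((p == !r) && r)):
            ((p == !r) && r): α-rule — add (p == !r), r.
            (p == !r): β-rule — branch into p, !r  //  !p, !!r.
              branch 2.2.2.1 (add p, !r):
                × closes — contains both r and !r.
              branch 2.2.2.2 (add !p, !!r):
                ○ open, literals {p=false, r=true}.
1 branch closed, 4 open.
Each open branch fixes some atoms; the unmentioned ones are free. Counting distinct full assignments: branch {r=true} (p, q, s) contributes 8 new; branch {r=true} (p, q, s) contributes 0 new; branch {q=false} (p, r, s) contributes 4 new; branch {p=false, r=true} (q, s) contributes 0 new. Total: 12.

12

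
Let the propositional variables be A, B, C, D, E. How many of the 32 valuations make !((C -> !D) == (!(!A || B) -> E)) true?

Initial set: {T !((C -> !D) == (!(!A || B) -> E))}.
T !((C -> !D) == (!(!A || B) -> E)): β-rule — branch into T (C -> !D), F (!(!A || B) -> E)  //  F (C -> !D), T (!(!A || B) -> E).
  branch 1 (add T (C -> !D), F (!(!A || B) -> E)):
    F (!(!A || B) -> E): α-rule — add T !(!A || B), F E.
    T !(!A || B): α-rule — add F !A, F B.
    T (C -> !D): β-rule — branch into F C  //  T !D.
      branch 1.1 (add F C):
        ○ open, literals {A=1, B=0, C=0, E=0}.
      branch 1.2 (add T !D):
        ○ open, literals {A=1, B=0, D=0, E=0}.
  branch 2 (add F (C -> !D), T (!(!A || B) -> E)):
    F (C -> !D): α-rule — add T C, F !D.
    T (!(!A || B) -> E): β-rule — branch into F !(!A || B)  //  T E.
      branch 2.1 (add F !(!A || B)):
        F !(!A || B): β-rule — branch into T !A  //  T B.
          branch 2.1.1 (add T !A):
            ○ open, literals {A=0, C=1, D=1}.
          branch 2.1.2 (add T B):
            ○ open, literals {B=1, C=1, D=1}.
      branch 2.2 (add T E):
        ○ open, literals {C=1, D=1, E=1}.
0 branches closed, 5 open.
Each open branch fixes some atoms; the unmentioned ones are free. Counting distinct full assignments: branch {A=1, B=0, C=0, E=0} (D) contributes 2 new; branch {A=1, B=0, D=0, E=0} (C) contributes 1 new; branch {A=0, C=1, D=1} (B, E) contributes 4 new; branch {B=1, C=1, D=1} (A, E) contributes 2 new; branch {C=1, D=1, E=1} (A, B) contributes 1 new. Total: 10.

10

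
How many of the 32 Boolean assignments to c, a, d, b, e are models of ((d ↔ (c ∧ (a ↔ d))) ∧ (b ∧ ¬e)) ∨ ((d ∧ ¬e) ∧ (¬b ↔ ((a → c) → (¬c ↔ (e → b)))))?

7

Initial set: {(((d ↔ (c ∧ (a ↔ d))) ∧ (b ∧ ¬e)) ∨ ((d ∧ ¬e) ∧ (¬b ↔ ((a → c) → (¬c ↔ (e → b))))))}.
(((d ↔ (c ∧ (a ↔ d))) ∧ (b ∧ ¬e)) ∨ ((d ∧ ¬e) ∧ (¬b ↔ ((a → c) → (¬c ↔ (e → b)))))): β-rule — branch into ((d ↔ (c ∧ (a ↔ d))) ∧ (b ∧ ¬e))  //  ((d ∧ ¬e) ∧ (¬b ↔ ((a → c) → (¬c ↔ (e → b))))).
  branch 1 (add ((d ↔ (c ∧ (a ↔ d))) ∧ (b ∧ ¬e))):
    ((d ↔ (c ∧ (a ↔ d))) ∧ (b ∧ ¬e)): α-rule — add (d ↔ (c ∧ (a ↔ d))), (b ∧ ¬e).
    (b ∧ ¬e): α-rule — add b, ¬e.
    (d ↔ (c ∧ (a ↔ d))): β-rule — branch into d, (c ∧ (a ↔ d))  //  ¬d, ¬(c ∧ (a ↔ d)).
      branch 1.1 (add d, (c ∧ (a ↔ d))):
        (c ∧ (a ↔ d)): α-rule — add c, (a ↔ d).
        (a ↔ d): β-rule — branch into a, d  //  ¬a, ¬d.
          branch 1.1.1 (add a, d):
            ○ open, literals {a=1, b=1, c=1, d=1, e=0}.
          branch 1.1.2 (add ¬a, ¬d):
            × closes — contains both d and ¬d.
      branch 1.2 (add ¬d, ¬(c ∧ (a ↔ d))):
        ¬(c ∧ (a ↔ d)): β-rule — branch into ¬c  //  ¬(a ↔ d).
          branch 1.2.1 (add ¬c):
            ○ open, literals {b=1, c=0, d=0, e=0}.
          branch 1.2.2 (add ¬(a ↔ d)):
            ¬(a ↔ d): β-rule — branch into a, ¬d  //  ¬a, d.
              branch 1.2.2.1 (add a, ¬d):
                ○ open, literals {a=1, b=1, d=0, e=0}.
              branch 1.2.2.2 (add ¬a, d):
                × closes — contains both d and ¬d.
  branch 2 (add ((d ∧ ¬e) ∧ (¬b ↔ ((a → c) → (¬c ↔ (e → b)))))):
    ((d ∧ ¬e) ∧ (¬b ↔ ((a → c) → (¬c ↔ (e → b))))): α-rule — add (d ∧ ¬e), (¬b ↔ ((a → c) → (¬c ↔ (e → b)))).
    (d ∧ ¬e): α-rule — add d, ¬e.
    (¬b ↔ ((a → c) → (¬c ↔ (e → b)))): β-rule — branch into ¬b, ((a → c) → (¬c ↔ (e → b)))  //  ¬¬b, ¬((a → c) → (¬c ↔ (e → b))).
      branch 2.1 (add ¬b, ((a → c) → (¬c ↔ (e → b)))):
        ((a → c) → (¬c ↔ (e → b))): β-rule — branch into ¬(a → c)  //  (¬c ↔ (e → b)).
          branch 2.1.1 (add ¬(a → c)):
            ¬(a → c): α-rule — add a, ¬c.
            ○ open, literals {a=1, b=0, c=0, d=1, e=0}.
          branch 2.1.2 (add (¬c ↔ (e → b))):
            (¬c ↔ (e → b)): β-rule — branch into ¬c, (e → b)  //  ¬¬c, ¬(e → b).
              branch 2.1.2.1 (add ¬c, (e → b)):
                (e → b): β-rule — branch into ¬e  //  b.
                  branch 2.1.2.1.1 (add ¬e):
                    ○ open, literals {b=0, c=0, d=1, e=0}.
                  branch 2.1.2.1.2 (add b):
                    × closes — contains both b and ¬b.
              branch 2.1.2.2 (add ¬¬c, ¬(e → b)):
                ¬(e → b): α-rule — add e, ¬b.
                × closes — contains both e and ¬e.
      branch 2.2 (add ¬¬b, ¬((a → c) → (¬c ↔ (e → b)))):
        ¬((a → c) → (¬c ↔ (e → b))): α-rule — add (a → c), ¬(¬c ↔ (e → b)).
        (a → c): β-rule — branch into ¬a  //  c.
          branch 2.2.1 (add ¬a):
            ¬(¬c ↔ (e → b)): β-rule — branch into ¬c, ¬(e → b)  //  ¬¬c, (e → b).
              branch 2.2.1.1 (add ¬c, ¬(e → b)):
                ¬(e → b): α-rule — add e, ¬b.
                × closes — contains both e and ¬e.
              branch 2.2.1.2 (add ¬¬c, (e → b)):
                (e → b): β-rule — branch into ¬e  //  b.
                  branch 2.2.1.2.1 (add ¬e):
                    ○ open, literals {a=0, b=1, c=1, d=1, e=0}.
                  branch 2.2.1.2.2 (add b):
                    ○ open, literals {a=0, b=1, c=1, d=1, e=0}.
          branch 2.2.2 (add c):
            ¬(¬c ↔ (e → b)): β-rule — branch into ¬c, ¬(e → b)  //  ¬¬c, (e → b).
              branch 2.2.2.1 (add ¬c, ¬(e → b)):
                × closes — contains both c and ¬c.
              branch 2.2.2.2 (add ¬¬c, (e → b)):
                (e → b): β-rule — branch into ¬e  //  b.
                  branch 2.2.2.2.1 (add ¬e):
                    ○ open, literals {b=1, c=1, d=1, e=0}.
                  branch 2.2.2.2.2 (add b):
                    ○ open, literals {b=1, c=1, d=1, e=0}.
6 branches closed, 9 open.
Each open branch fixes some atoms; the unmentioned ones are free. Counting distinct full assignments: branch {a=1, b=1, c=1, d=1, e=0} (none free) contributes 1 new; branch {b=1, c=0, d=0, e=0} (a) contributes 2 new; branch {a=1, b=1, d=0, e=0} (c) contributes 1 new; branch {a=1, b=0, c=0, d=1, e=0} (none free) contributes 1 new; branch {b=0, c=0, d=1, e=0} (a) contributes 1 new; branch {a=0, b=1, c=1, d=1, e=0} (none free) contributes 1 new; branch {a=0, b=1, c=1, d=1, e=0} (none free) contributes 0 new; branch {b=1, c=1, d=1, e=0} (a) contributes 0 new; branch {b=1, c=1, d=1, e=0} (a) contributes 0 new. Total: 7.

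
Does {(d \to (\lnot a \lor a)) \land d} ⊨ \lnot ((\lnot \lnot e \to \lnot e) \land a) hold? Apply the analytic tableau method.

No

Initial set: {T ((d \to (\lnot a \lor a)) \land d); F \lnot ((\lnot \lnot e \to \lnot e) \land a)}.
T ((d \to (\lnot a \lor a)) \land d): α-rule — add T (d \to (\lnot a \lor a)), T d.
F \lnot ((\lnot \lnot e \to \lnot e) \land a): α-rule — add T (\lnot \lnot e \to \lnot e), T a.
T (d \to (\lnot a \lor a)): β-rule — branch into F d  //  T (\lnot a \lor a).
  branch 1 (add F d):
    × closes — contains both d and \lnot d.
  branch 2 (add T (\lnot a \lor a)):
    T (\lnot \lnot e \to \lnot e): β-rule — branch into F \lnot \lnot e  //  T \lnot e.
      branch 2.1 (add F \lnot \lnot e):
        F \lnot \lnot e: drop double negation, giving F e.
        T (\lnot a \lor a): β-rule — branch into T \lnot a  //  T a.
          branch 2.1.1 (add T \lnot a):
            × closes — contains both a and \lnot a.
          branch 2.1.2 (add T a):
            ○ open, literals {a=1, d=1, e=0}.
      branch 2.2 (add T \lnot e):
        T (\lnot a \lor a): β-rule — branch into T \lnot a  //  T a.
          branch 2.2.1 (add T \lnot a):
            × closes — contains both a and \lnot a.
          branch 2.2.2 (add T a):
            ○ open, literals {a=1, d=1, e=0}.
3 branches closed, 2 open.
An open branch gives a countermodel: a=1, d=1, e=0 (unmentioned atoms arbitrary); the premises hold there but the conclusion fails.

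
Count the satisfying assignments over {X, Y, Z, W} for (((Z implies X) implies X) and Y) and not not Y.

Initial set: {((((Z implies X) implies X) and Y) and not not Y)}.
((((Z implies X) implies X) and Y) and not not Y): α-rule — add (((Z implies X) implies X) and Y), not not Y.
(((Z implies X) implies X) and Y): α-rule — add ((Z implies X) implies X), Y.
not not Y: drop double negation, giving Y.
((Z implies X) implies X): β-rule — branch into not (Z implies X)  //  X.
  branch 1 (add not (Z implies X)):
    not (Z implies X): α-rule — add Z, not X.
    ○ open, literals {X=0, Y=1, Z=1}.
  branch 2 (add X):
    ○ open, literals {X=1, Y=1}.
0 branches closed, 2 open.
Each open branch fixes some atoms; the unmentioned ones are free. Counting distinct full assignments: branch {X=0, Y=1, Z=1} (W) contributes 2 new; branch {X=1, Y=1} (Z, W) contributes 4 new. Total: 6.

6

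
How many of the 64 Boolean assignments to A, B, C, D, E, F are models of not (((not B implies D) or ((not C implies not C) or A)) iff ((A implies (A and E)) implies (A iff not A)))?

Initial set: {T not (((not B implies D) or ((not C implies not C) or A)) iff ((A implies (A and E)) implies (A iff not A)))}.
T not (((not B implies D) or ((not C implies not C) or A)) iff ((A implies (A and E)) implies (A iff not A))): β-rule — branch into T ((not B implies D) or ((not C implies not C) or A)), F ((A implies (A and E)) implies (A iff not A))  //  F ((not B implies D) or ((not C implies not C) or A)), T ((A implies (A and E)) implies (A iff not A)).
  branch 1 (add T ((not B implies D) or ((not C implies not C) or A)), F ((A implies (A and E)) implies (A iff not A))):
    F ((A implies (A and E)) implies (A iff not A)): α-rule — add T (A implies (A and E)), F (A iff not A).
    T ((not B implies D) or ((not C implies not C) or A)): β-rule — branch into T (not B implies D)  //  T ((not C implies not C) or A).
      branch 1.1 (add T (not B implies D)):
        T (A implies (A and E)): β-rule — branch into F A  //  T (A and E).
          branch 1.1.1 (add F A):
            F (A iff not A): β-rule — branch into T A, F not A  //  F A, T not A.
              branch 1.1.1.1 (add T A, F not A):
                × closes — contains both A and not A.
              branch 1.1.1.2 (add F A, T not A):
                T (not B implies D): β-rule — branch into F not B  //  T D.
                  branch 1.1.1.2.1 (add F not B):
                    ○ open, literals {A=false, B=true}.
                  branch 1.1.1.2.2 (add T D):
                    ○ open, literals {A=false, D=true}.
          branch 1.1.2 (add T (A and E)):
            T (A and E): α-rule — add T A, T E.
            F (A iff not A): β-rule — branch into T A, F not A  //  F A, T not A.
              branch 1.1.2.1 (add T A, F not A):
                T (not B implies D): β-rule — branch into F not B  //  T D.
                  branch 1.1.2.1.1 (add F not B):
                    ○ open, literals {A=true, B=true, E=true}.
                  branch 1.1.2.1.2 (add T D):
                    ○ open, literals {A=true, D=true, E=true}.
              branch 1.1.2.2 (add F A, T not A):
                × closes — contains both A and not A.
      branch 1.2 (add T ((not C implies not C) or A)):
        T (A implies (A and E)): β-rule — branch into F A  //  T (A and E).
          branch 1.2.1 (add F A):
            F (A iff not A): β-rule — branch into T A, F not A  //  F A, T not A.
              branch 1.2.1.1 (add T A, F not A):
                × closes — contains both A and not A.
              branch 1.2.1.2 (add F A, T not A):
                T ((not C implies not C) or A): β-rule — branch into T (not C implies not C)  //  T A.
                  branch 1.2.1.2.1 (add T (not C implies not C)):
                    T (not C implies not C): β-rule — branch into F not C  //  T not C.
                      branch 1.2.1.2.1.1 (add F not C):
                        ○ open, literals {A=false, C=true}.
                      branch 1.2.1.2.1.2 (add T not C):
                        ○ open, literals {A=false, C=false}.
                  branch 1.2.1.2.2 (add T A):
                    × closes — contains both A and not A.
          branch 1.2.2 (add T (A and E)):
            T (A and E): α-rule — add T A, T E.
            F (A iff not A): β-rule — branch into T A, F not A  //  F A, T not A.
              branch 1.2.2.1 (add T A, F not A):
                T ((not C implies not C) or A): β-rule — branch into T (not C implies not C)  //  T A.
                  branch 1.2.2.1.1 (add T (not C implies not C)):
                    T (not C implies not C): β-rule — branch into F not C  //  T not C.
                      branch 1.2.2.1.1.1 (add F not C):
                        ○ open, literals {A=true, C=true, E=true}.
                      branch 1.2.2.1.1.2 (add T not C):
                        ○ open, literals {A=true, C=false, E=true}.
                  branch 1.2.2.1.2 (add T A):
                    ○ open, literals {A=true, E=true}.
              branch 1.2.2.2 (add F A, T not A):
                × closes — contains both A and not A.
  branch 2 (add F ((not B implies D) or ((not C implies not C) or A)), T ((A implies (A and E)) implies (A iff not A))):
    F ((not B implies D) or ((not C implies not C) or A)): α-rule — add F (not B implies D), F ((not C implies not C) or A).
    F (not B implies D): α-rule — add T not B, F D.
    F ((not C implies not C) or A): α-rule — add F (not C implies not C), F A.
    F (not C implies not C): α-rule — add T not C, F not C.
    × closes — contains both C and not C.
6 branches closed, 9 open.
Each open branch fixes some atoms; the unmentioned ones are free. Counting distinct full assignments: branch {A=false, B=true} (C, D, E, F) contributes 16 new; branch {A=false, D=true} (B, C, E, F) contributes 8 new; branch {A=true, B=true, E=true} (C, D, F) contributes 8 new; branch {A=true, D=true, E=true} (B, C, F) contributes 4 new; branch {A=false, C=true} (B, D, E, F) contributes 4 new; branch {A=false, C=false} (B, D, E, F) contributes 4 new; branch {A=true, C=true, E=true} (B, D, F) contributes 2 new; branch {A=true, C=false, E=true} (B, D, F) contributes 2 new; branch {A=true, E=true} (B, C, D, F) contributes 0 new. Total: 48.

48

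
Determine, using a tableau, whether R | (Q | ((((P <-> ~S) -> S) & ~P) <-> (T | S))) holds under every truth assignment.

Assume the negation and expand:
Initial set: {~(R | (Q | ((((P <-> ~S) -> S) & ~P) <-> (T | S))))}.
~(R | (Q | ((((P <-> ~S) -> S) & ~P) <-> (T | S)))): α-rule — add ~R, ~(Q | ((((P <-> ~S) -> S) & ~P) <-> (T | S))).
~(Q | ((((P <-> ~S) -> S) & ~P) <-> (T | S))): α-rule — add ~Q, ~((((P <-> ~S) -> S) & ~P) <-> (T | S)).
~((((P <-> ~S) -> S) & ~P) <-> (T | S)): β-rule — branch into (((P <-> ~S) -> S) & ~P), ~(T | S)  //  ~(((P <-> ~S) -> S) & ~P), (T | S).
  branch 1 (add (((P <-> ~S) -> S) & ~P), ~(T | S)):
    (((P <-> ~S) -> S) & ~P): α-rule — add ((P <-> ~S) -> S), ~P.
    ~(T | S): α-rule — add ~T, ~S.
    ((P <-> ~S) -> S): β-rule — branch into ~(P <-> ~S)  //  S.
      branch 1.1 (add ~(P <-> ~S)):
        ~(P <-> ~S): β-rule — branch into P, ~~S  //  ~P, ~S.
          branch 1.1.1 (add P, ~~S):
            × closes — contains both P and ~P.
          branch 1.1.2 (add ~P, ~S):
            ○ open, literals {P=false, Q=false, R=false, S=false, T=false}.
      branch 1.2 (add S):
        × closes — contains both S and ~S.
  branch 2 (add ~(((P <-> ~S) -> S) & ~P), (T | S)):
    ~(((P <-> ~S) -> S) & ~P): β-rule — branch into ~((P <-> ~S) -> S)  //  ~~P.
      branch 2.1 (add ~((P <-> ~S) -> S)):
        ~((P <-> ~S) -> S): α-rule — add (P <-> ~S), ~S.
        (T | S): β-rule — branch into T  //  S.
          branch 2.1.1 (add T):
            (P <-> ~S): β-rule — branch into P, ~S  //  ~P, ~~S.
              branch 2.1.1.1 (add P, ~S):
                ○ open, literals {P=true, Q=false, R=false, S=false, T=true}.
              branch 2.1.1.2 (add ~P, ~~S):
                × closes — contains both S and ~S.
          branch 2.1.2 (add S):
            × closes — contains both S and ~S.
      branch 2.2 (add ~~P):
        (T | S): β-rule — branch into T  //  S.
          branch 2.2.1 (add T):
            ○ open, literals {P=true, Q=false, R=false, T=true}.
          branch 2.2.2 (add S):
            ○ open, literals {P=true, Q=false, R=false, S=true}.
4 branches closed, 4 open.
An open branch gives a countermodel: P=false, Q=false, R=false, S=false, T=false (unmentioned atoms arbitrary); under it the original formula is false.

Not valid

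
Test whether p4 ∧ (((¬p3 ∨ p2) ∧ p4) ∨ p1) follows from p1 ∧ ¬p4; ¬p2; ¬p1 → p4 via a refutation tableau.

No

Initial set: {(p1 ∧ ¬p4); ¬p2; (¬p1 → p4); ¬(p4 ∧ (((¬p3 ∨ p2) ∧ p4) ∨ p1))}.
(p1 ∧ ¬p4): α-rule — add p1, ¬p4.
(¬p1 → p4): β-rule — branch into ¬¬p1  //  p4.
  branch 1 (add ¬¬p1):
    ¬(p4 ∧ (((¬p3 ∨ p2) ∧ p4) ∨ p1)): β-rule — branch into ¬p4  //  ¬(((¬p3 ∨ p2) ∧ p4) ∨ p1).
      branch 1.1 (add ¬p4):
        ○ open, literals {p1=true, p2=false, p4=false}.
      branch 1.2 (add ¬(((¬p3 ∨ p2) ∧ p4) ∨ p1)):
        ¬(((¬p3 ∨ p2) ∧ p4) ∨ p1): α-rule — add ¬((¬p3 ∨ p2) ∧ p4), ¬p1.
        × closes — contains both p1 and ¬p1.
  branch 2 (add p4):
    × closes — contains both p4 and ¬p4.
2 branches closed, 1 open.
An open branch gives a countermodel: p1=true, p2=false, p4=false (unmentioned atoms arbitrary); the premises hold there but the conclusion fails.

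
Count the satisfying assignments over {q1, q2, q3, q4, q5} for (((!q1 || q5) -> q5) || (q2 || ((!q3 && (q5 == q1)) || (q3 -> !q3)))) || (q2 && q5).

Initial set: {((((!q1 || q5) -> q5) || (q2 || ((!q3 && (q5 == q1)) || (q3 -> !q3)))) || (q2 && q5))}.
((((!q1 || q5) -> q5) || (q2 || ((!q3 && (q5 == q1)) || (q3 -> !q3)))) || (q2 && q5)): β-rule — branch into (((!q1 || q5) -> q5) || (q2 || ((!q3 && (q5 == q1)) || (q3 -> !q3))))  //  (q2 && q5).
  branch 1 (add (((!q1 || q5) -> q5) || (q2 || ((!q3 && (q5 == q1)) || (q3 -> !q3))))):
    (((!q1 || q5) -> q5) || (q2 || ((!q3 && (q5 == q1)) || (q3 -> !q3)))): β-rule — branch into ((!q1 || q5) -> q5)  //  (q2 || ((!q3 && (q5 == q1)) || (q3 -> !q3))).
      branch 1.1 (add ((!q1 || q5) -> q5)):
        ((!q1 || q5) -> q5): β-rule — branch into !(!q1 || q5)  //  q5.
          branch 1.1.1 (add !(!q1 || q5)):
            !(!q1 || q5): α-rule — add !!q1, !q5.
            ○ open, literals {q1=T, q5=F}.
          branch 1.1.2 (add q5):
            ○ open, literals {q5=T}.
      branch 1.2 (add (q2 || ((!q3 && (q5 == q1)) || (q3 -> !q3)))):
        (q2 || ((!q3 && (q5 == q1)) || (q3 -> !q3))): β-rule — branch into q2  //  ((!q3 && (q5 == q1)) || (q3 -> !q3)).
          branch 1.2.1 (add q2):
            ○ open, literals {q2=T}.
          branch 1.2.2 (add ((!q3 && (q5 == q1)) || (q3 -> !q3))):
            ((!q3 && (q5 == q1)) || (q3 -> !q3)): β-rule — branch into (!q3 && (q5 == q1))  //  (q3 -> !q3).
              branch 1.2.2.1 (add (!q3 && (q5 == q1))):
                (!q3 && (q5 == q1)): α-rule — add !q3, (q5 == q1).
                (q5 == q1): β-rule — branch into q5, q1  //  !q5, !q1.
                  branch 1.2.2.1.1 (add q5, q1):
                    ○ open, literals {q1=T, q3=F, q5=T}.
                  branch 1.2.2.1.2 (add !q5, !q1):
                    ○ open, literals {q1=F, q3=F, q5=F}.
              branch 1.2.2.2 (add (q3 -> !q3)):
                (q3 -> !q3): β-rule — branch into !q3  //  !q3.
                  branch 1.2.2.2.1 (add !q3):
                    ○ open, literals {q3=F}.
                  branch 1.2.2.2.2 (add !q3):
                    ○ open, literals {q3=F}.
  branch 2 (add (q2 && q5)):
    (q2 && q5): α-rule — add q2, q5.
    ○ open, literals {q2=T, q5=T}.
0 branches closed, 8 open.
Each open branch fixes some atoms; the unmentioned ones are free. Counting distinct full assignments: branch {q1=T, q5=F} (q2, q3, q4) contributes 8 new; branch {q5=T} (q1, q2, q3, q4) contributes 16 new; branch {q2=T} (q1, q3, q4, q5) contributes 4 new; branch {q1=T, q3=F, q5=T} (q2, q4) contributes 0 new; branch {q1=F, q3=F, q5=F} (q2, q4) contributes 2 new; branch {q3=F} (q1, q2, q4, q5) contributes 0 new; branch {q3=F} (q1, q2, q4, q5) contributes 0 new; branch {q2=T, q5=T} (q1, q3, q4) contributes 0 new. Total: 30.

30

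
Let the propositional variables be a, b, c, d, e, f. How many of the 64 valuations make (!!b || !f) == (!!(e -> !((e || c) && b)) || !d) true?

Initial set: {((!!b || !f) == (!!(e -> !((e || c) && b)) || !d))}.
((!!b || !f) == (!!(e -> !((e || c) && b)) || !d)): β-rule — branch into (!!b || !f), (!!(e -> !((e || c) && b)) || !d)  //  !(!!b || !f), !(!!(e -> !((e || c) && b)) || !d).
  branch 1 (add (!!b || !f), (!!(e -> !((e || c) && b)) || !d)):
    (!!b || !f): β-rule — branch into !!b  //  !f.
      branch 1.1 (add !!b):
        !!b: drop double negation, giving b.
        (!!(e -> !((e || c) && b)) || !d): β-rule — branch into !!(e -> !((e || c) && b))  //  !d.
          branch 1.1.1 (add !!(e -> !((e || c) && b))):
            !!(e -> !((e || c) && b)): drop double negation, giving (e -> !((e || c) && b)).
            (e -> !((e || c) && b)): β-rule — branch into !e  //  !((e || c) && b).
              branch 1.1.1.1 (add !e):
                ○ open, literals {b=1, e=0}.
              branch 1.1.1.2 (add !((e || c) && b)):
                !((e || c) && b): β-rule — branch into !(e || c)  //  !b.
                  branch 1.1.1.2.1 (add !(e || c)):
                    !(e || c): α-rule — add !e, !c.
                    ○ open, literals {b=1, c=0, e=0}.
                  branch 1.1.1.2.2 (add !b):
                    × closes — contains both b and !b.
          branch 1.1.2 (add !d):
            ○ open, literals {b=1, d=0}.
      branch 1.2 (add !f):
        (!!(e -> !((e || c) && b)) || !d): β-rule — branch into !!(e -> !((e || c) && b))  //  !d.
          branch 1.2.1 (add !!(e -> !((e || c) && b))):
            !!(e -> !((e || c) && b)): drop double negation, giving (e -> !((e || c) && b)).
            (e -> !((e || c) && b)): β-rule — branch into !e  //  !((e || c) && b).
              branch 1.2.1.1 (add !e):
                ○ open, literals {e=0, f=0}.
              branch 1.2.1.2 (add !((e || c) && b)):
                !((e || c) && b): β-rule — branch into !(e || c)  //  !b.
                  branch 1.2.1.2.1 (add !(e || c)):
                    !(e || c): α-rule — add !e, !c.
                    ○ open, literals {c=0, e=0, f=0}.
                  branch 1.2.1.2.2 (add !b):
                    ○ open, literals {b=0, f=0}.
          branch 1.2.2 (add !d):
            ○ open, literals {d=0, f=0}.
  branch 2 (add !(!!b || !f), !(!!(e -> !((e || c) && b)) || !d)):
    !(!!b || !f): α-rule — add !!!b, !!f.
    !(!!(e -> !((e || c) && b)) || !d): α-rule — add !!!(e -> !((e || c) && b)), !!d.
    !!!b: drop double negation, giving !b.
    !!!(e -> !((e || c) && b)): drop double negation, giving !(e -> !((e || c) && b)).
    !(e -> !((e || c) && b)): α-rule — add e, !!((e || c) && b).
    !!((e || c) && b): α-rule — add (e || c), b.
    × closes — contains both b and !b.
2 branches closed, 7 open.
Each open branch fixes some atoms; the unmentioned ones are free. Counting distinct full assignments: branch {b=1, e=0} (a, c, d, f) contributes 16 new; branch {b=1, c=0, e=0} (a, d, f) contributes 0 new; branch {b=1, d=0} (a, c, e, f) contributes 8 new; branch {e=0, f=0} (a, b, c, d) contributes 8 new; branch {c=0, e=0, f=0} (a, b, d) contributes 0 new; branch {b=0, f=0} (a, c, d, e) contributes 8 new; branch {d=0, f=0} (a, b, c, e) contributes 0 new. Total: 40.

40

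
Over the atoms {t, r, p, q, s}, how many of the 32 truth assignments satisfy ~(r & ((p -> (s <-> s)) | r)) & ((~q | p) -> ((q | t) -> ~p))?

Initial set: {(~(r & ((p -> (s <-> s)) | r)) & ((~q | p) -> ((q | t) -> ~p)))}.
(~(r & ((p -> (s <-> s)) | r)) & ((~q | p) -> ((q | t) -> ~p))): α-rule — add ~(r & ((p -> (s <-> s)) | r)), ((~q | p) -> ((q | t) -> ~p)).
~(r & ((p -> (s <-> s)) | r)): β-rule — branch into ~r  //  ~((p -> (s <-> s)) | r).
  branch 1 (add ~r):
    ((~q | p) -> ((q | t) -> ~p)): β-rule — branch into ~(~q | p)  //  ((q | t) -> ~p).
      branch 1.1 (add ~(~q | p)):
        ~(~q | p): α-rule — add ~~q, ~p.
        ○ open, literals {p=0, q=1, r=0}.
      branch 1.2 (add ((q | t) -> ~p)):
        ((q | t) -> ~p): β-rule — branch into ~(q | t)  //  ~p.
          branch 1.2.1 (add ~(q | t)):
            ~(q | t): α-rule — add ~q, ~t.
            ○ open, literals {q=0, r=0, t=0}.
          branch 1.2.2 (add ~p):
            ○ open, literals {p=0, r=0}.
  branch 2 (add ~((p -> (s <-> s)) | r)):
    ~((p -> (s <-> s)) | r): α-rule — add ~(p -> (s <-> s)), ~r.
    ~(p -> (s <-> s)): α-rule — add p, ~(s <-> s).
    ((~q | p) -> ((q | t) -> ~p)): β-rule — branch into ~(~q | p)  //  ((q | t) -> ~p).
      branch 2.1 (add ~(~q | p)):
        ~(~q | p): α-rule — add ~~q, ~p.
        × closes — contains both p and ~p.
      branch 2.2 (add ((q | t) -> ~p)):
        ~(s <-> s): β-rule — branch into s, ~s  //  ~s, s.
          branch 2.2.1 (add s, ~s):
            × closes — contains both s and ~s.
          branch 2.2.2 (add ~s, s):
            × closes — contains both s and ~s.
3 branches closed, 3 open.
Each open branch fixes some atoms; the unmentioned ones are free. Counting distinct full assignments: branch {p=0, q=1, r=0} (t, s) contributes 4 new; branch {q=0, r=0, t=0} (p, s) contributes 4 new; branch {p=0, r=0} (t, q, s) contributes 2 new. Total: 10.

10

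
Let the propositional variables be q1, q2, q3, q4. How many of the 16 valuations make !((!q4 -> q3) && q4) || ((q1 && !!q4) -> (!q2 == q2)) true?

Initial set: {T (!((!q4 -> q3) && q4) || ((q1 && !!q4) -> (!q2 == q2)))}.
T (!((!q4 -> q3) && q4) || ((q1 && !!q4) -> (!q2 == q2))): β-rule — branch into T !((!q4 -> q3) && q4)  //  T ((q1 && !!q4) -> (!q2 == q2)).
  branch 1 (add T !((!q4 -> q3) && q4)):
    T !((!q4 -> q3) && q4): β-rule — branch into F (!q4 -> q3)  //  F q4.
      branch 1.1 (add F (!q4 -> q3)):
        F (!q4 -> q3): α-rule — add T !q4, F q3.
        ○ open, literals {q3=0, q4=0}.
      branch 1.2 (add F q4):
        ○ open, literals {q4=0}.
  branch 2 (add T ((q1 && !!q4) -> (!q2 == q2))):
    T ((q1 && !!q4) -> (!q2 == q2)): β-rule — branch into F (q1 && !!q4)  //  T (!q2 == q2).
      branch 2.1 (add F (q1 && !!q4)):
        F (q1 && !!q4): β-rule — branch into F q1  //  F !!q4.
          branch 2.1.1 (add F q1):
            ○ open, literals {q1=0}.
          branch 2.1.2 (add F !!q4):
            F !!q4: drop double negation, giving F q4.
            ○ open, literals {q4=0}.
      branch 2.2 (add T (!q2 == q2)):
        T (!q2 == q2): β-rule — branch into T !q2, T q2  //  F !q2, F q2.
          branch 2.2.1 (add T !q2, T q2):
            × closes — contains both q2 and !q2.
          branch 2.2.2 (add F !q2, F q2):
            × closes — contains both q2 and !q2.
2 branches closed, 4 open.
Each open branch fixes some atoms; the unmentioned ones are free. Counting distinct full assignments: branch {q3=0, q4=0} (q1, q2) contributes 4 new; branch {q4=0} (q1, q2, q3) contributes 4 new; branch {q1=0} (q2, q3, q4) contributes 4 new; branch {q4=0} (q1, q2, q3) contributes 0 new. Total: 12.

12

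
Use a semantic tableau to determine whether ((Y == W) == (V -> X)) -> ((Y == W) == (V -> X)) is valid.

Assume the negation and expand:
Initial set: {!(((Y == W) == (V -> X)) -> ((Y == W) == (V -> X)))}.
!(((Y == W) == (V -> X)) -> ((Y == W) == (V -> X))): α-rule — add ((Y == W) == (V -> X)), !((Y == W) == (V -> X)).
((Y == W) == (V -> X)): β-rule — branch into (Y == W), (V -> X)  //  !(Y == W), !(V -> X).
  branch 1 (add (Y == W), (V -> X)):
    !((Y == W) == (V -> X)): β-rule — branch into (Y == W), !(V -> X)  //  !(Y == W), (V -> X).
      branch 1.1 (add (Y == W), !(V -> X)):
        !(V -> X): α-rule — add V, !X.
        (Y == W): β-rule — branch into Y, W  //  !Y, !W.
          branch 1.1.1 (add Y, W):
            (V -> X): β-rule — branch into !V  //  X.
              branch 1.1.1.1 (add !V):
                × closes — contains both V and !V.
              branch 1.1.1.2 (add X):
                × closes — contains both X and !X.
          branch 1.1.2 (add !Y, !W):
            (V -> X): β-rule — branch into !V  //  X.
              branch 1.1.2.1 (add !V):
                × closes — contains both V and !V.
              branch 1.1.2.2 (add X):
                × closes — contains both X and !X.
      branch 1.2 (add !(Y == W), (V -> X)):
        (Y == W): β-rule — branch into Y, W  //  !Y, !W.
          branch 1.2.1 (add Y, W):
            (V -> X): β-rule — branch into !V  //  X.
              branch 1.2.1.1 (add !V):
                !(Y == W): β-rule — branch into Y, !W  //  !Y, W.
                  branch 1.2.1.1.1 (add Y, !W):
                    × closes — contains both W and !W.
                  branch 1.2.1.1.2 (add !Y, W):
                    × closes — contains both Y and !Y.
              branch 1.2.1.2 (add X):
                !(Y == W): β-rule — branch into Y, !W  //  !Y, W.
                  branch 1.2.1.2.1 (add Y, !W):
                    × closes — contains both W and !W.
                  branch 1.2.1.2.2 (add !Y, W):
                    × closes — contains both Y and !Y.
          branch 1.2.2 (add !Y, !W):
            (V -> X): β-rule — branch into !V  //  X.
              branch 1.2.2.1 (add !V):
                !(Y == W): β-rule — branch into Y, !W  //  !Y, W.
                  branch 1.2.2.1.1 (add Y, !W):
                    × closes — contains both Y and !Y.
                  branch 1.2.2.1.2 (add !Y, W):
                    × closes — contains both W and !W.
              branch 1.2.2.2 (add X):
                !(Y == W): β-rule — branch into Y, !W  //  !Y, W.
                  branch 1.2.2.2.1 (add Y, !W):
                    × closes — contains both Y and !Y.
                  branch 1.2.2.2.2 (add !Y, W):
                    × closes — contains both W and !W.
  branch 2 (add !(Y == W), !(V -> X)):
    !(V -> X): α-rule — add V, !X.
    !((Y == W) == (V -> X)): β-rule — branch into (Y == W), !(V -> X)  //  !(Y == W), (V -> X).
      branch 2.1 (add (Y == W), !(V -> X)):
        !(V -> X): α-rule — add V, !X.
        !(Y == W): β-rule — branch into Y, !W  //  !Y, W.
          branch 2.1.1 (add Y, !W):
            (Y == W): β-rule — branch into Y, W  //  !Y, !W.
              branch 2.1.1.1 (add Y, W):
                × closes — contains both W and !W.
              branch 2.1.1.2 (add !Y, !W):
                × closes — contains both Y and !Y.
          branch 2.1.2 (add !Y, W):
            (Y == W): β-rule — branch into Y, W  //  !Y, !W.
              branch 2.1.2.1 (add Y, W):
                × closes — contains both Y and !Y.
              branch 2.1.2.2 (add !Y, !W):
                × closes — contains both W and !W.
      branch 2.2 (add !(Y == W), (V -> X)):
        !(Y == W): β-rule — branch into Y, !W  //  !Y, W.
          branch 2.2.1 (add Y, !W):
            !(Y == W): β-rule — branch into Y, !W  //  !Y, W.
              branch 2.2.1.1 (add Y, !W):
                (V -> X): β-rule — branch into !V  //  X.
                  branch 2.2.1.1.1 (add !V):
                    × closes — contains both V and !V.
                  branch 2.2.1.1.2 (add X):
                    × closes — contains both X and !X.
              branch 2.2.1.2 (add !Y, W):
                × closes — contains both Y and !Y.
          branch 2.2.2 (add !Y, W):
            !(Y == W): β-rule — branch into Y, !W  //  !Y, W.
              branch 2.2.2.1 (add Y, !W):
                × closes — contains both Y and !Y.
              branch 2.2.2.2 (add !Y, W):
                (V -> X): β-rule — branch into !V  //  X.
                  branch 2.2.2.2.1 (add !V):
                    × closes — contains both V and !V.
                  branch 2.2.2.2.2 (add X):
                    × closes — contains both X and !X.
All 22 branches close.
Every branch closed, so the negation is unsatisfiable and the formula is valid.

Valid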